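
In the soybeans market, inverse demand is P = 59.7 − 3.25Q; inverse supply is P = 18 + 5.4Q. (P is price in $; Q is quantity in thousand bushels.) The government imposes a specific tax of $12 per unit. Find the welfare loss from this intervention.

$8.32 thousand

Competitive equilibrium: 59.7 − 3.25Q = 18 + 5.4Q → Q* = 4.8208, P* = 44.0324.
With the tax, the buyer price exceeds the seller price by 12: (59.7 − 3.25Q) − (18 + 5.4Q) = 12 → Q' = 3.4335.
ΔQ = 4.8208 − 3.4335 = 1.3873; the wedge equals the tax, 12.
Deadweight loss = ½ × 1.3873 × 12 = $8.32 thousand.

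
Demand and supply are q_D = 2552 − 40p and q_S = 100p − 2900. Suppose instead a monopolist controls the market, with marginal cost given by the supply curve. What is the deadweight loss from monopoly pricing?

In inverse form: demand p = 63.8 − 0.025q, supply p = 29 + 0.01q.
Competitive equilibrium: 63.8 − 0.025q = 29 + 0.01q → q* = 994.2857, p* = 38.9429.
Marginal revenue: MR = 63.8 − 0.05q. Set MR = MC: 63.8 − 0.05q = 29 + 0.01q → q_m = 580.
Price p_m = 63.8 − 0.025·580 = 49.3; MC(q_m) = 29 + 0.01·580 = 34.8.
Competitive q* = 994.2857, so Δq = 414.2857; wedge = 49.3 − 34.8 = 14.5.
Deadweight loss = ½ × 414.2857 × 14.5 = 3003.57.

3003.57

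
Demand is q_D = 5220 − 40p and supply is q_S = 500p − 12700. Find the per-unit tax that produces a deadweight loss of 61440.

57.6

In inverse form: demand p = 130.5 − 0.025q, supply p = 25.4 + 0.002q.
Competitive equilibrium: 130.5 − 0.025q = 25.4 + 0.002q → q* = 3892.5926, p* = 33.1852.
A tax t gives Δq = t/0.027 and wedge t, so DWL = t²/0.054.
t²/0.054 = 61440 → t² = 3317.76 → t = 57.6.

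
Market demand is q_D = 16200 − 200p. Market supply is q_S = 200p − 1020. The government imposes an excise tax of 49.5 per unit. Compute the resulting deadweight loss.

In inverse form: demand p = 81 − 0.005q, supply p = 5.1 + 0.005q.
Competitive equilibrium: 81 − 0.005q = 5.1 + 0.005q → q* = 7590, p* = 43.05.
With the tax, the buyer price exceeds the seller price by 49.5: (81 − 0.005q) − (5.1 + 0.005q) = 49.5 → q' = 2640.
Δq = 7590 − 2640 = 4950; the wedge equals the tax, 49.5.
The triangle = ½ × 4950 × 49.5 = 122512.50.

122512.50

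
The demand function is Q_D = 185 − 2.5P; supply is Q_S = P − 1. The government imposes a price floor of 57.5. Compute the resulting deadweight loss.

In inverse form: demand P = 74 − 0.4Q, supply P = 1 + Q.
Competitive equilibrium: 74 − 0.4Q = 1 + Q → Q* = 52.1429, P* = 53.1429.
At the floor P = 57.5, quantity demanded = (74 − 57.5)/0.4 = 41.25.
Sellers' marginal cost at Q' = 41.25: 1 + 1·41.25 = 42.25.
ΔQ = 52.1429 − 41.25 = 10.8929; wedge = 57.5 − 42.25 = 15.25.
Deadweight loss = ½ × 10.8929 × 15.25 = 83.06.

83.06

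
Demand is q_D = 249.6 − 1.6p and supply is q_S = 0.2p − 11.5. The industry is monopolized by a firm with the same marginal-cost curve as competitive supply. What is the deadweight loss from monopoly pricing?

8.62

In inverse form: demand p = 156 − 0.625q, supply p = 57.5 + 5q.
Competitive equilibrium: 156 − 0.625q = 57.5 + 5q → q* = 17.5111, p* = 145.0556.
Marginal revenue: MR = 156 − 1.25q. Set MR = MC: 156 − 1.25q = 57.5 + 5q → q_m = 15.76.
Price p_m = 156 − 0.625·15.76 = 146.15; MC(q_m) = 57.5 + 5·15.76 = 136.3.
Competitive q* = 17.5111, so Δq = 1.7511; wedge = 146.15 − 136.3 = 9.85.
Welfare loss = ½ × 1.7511 × 9.85 = 8.62.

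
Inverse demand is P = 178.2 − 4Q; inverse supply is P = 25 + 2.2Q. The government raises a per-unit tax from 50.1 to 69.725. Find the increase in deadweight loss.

Competitive equilibrium: 178.2 − 4Q = 25 + 2.2Q → Q* = 24.7097, P* = 79.3613.
For a per-unit tax t: ΔQ = t/6.2, so DWL = ½·t·(t/6.2) = t²/12.4.
At t = 50.1: DWL = 202.42. At t = 69.725: DWL = 392.063.
Increase = 392.063 − 202.42 = 189.64.

189.64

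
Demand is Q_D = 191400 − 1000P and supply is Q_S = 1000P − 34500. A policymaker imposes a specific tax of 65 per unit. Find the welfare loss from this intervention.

In inverse form: demand P = 191.4 − 0.001Q, supply P = 34.5 + 0.001Q.
Competitive equilibrium: 191.4 − 0.001Q = 34.5 + 0.001Q → Q* = 78450, P* = 112.95.
With the tax, the buyer price exceeds the seller price by 65: (191.4 − 0.001Q) − (34.5 + 0.001Q) = 65 → Q' = 45950.
ΔQ = 78450 − 45950 = 32500; the wedge equals the tax, 65.
Deadweight loss = ½ × 32500 × 65 = 1056250.

1056250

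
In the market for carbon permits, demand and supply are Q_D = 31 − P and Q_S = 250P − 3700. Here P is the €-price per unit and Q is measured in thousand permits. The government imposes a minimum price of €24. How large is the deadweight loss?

In inverse form: demand P = 31 − Q, supply P = 14.8 + 0.004Q.
Competitive equilibrium: 31 − Q = 14.8 + 0.004Q → Q* = 16.1355, P* = 14.8645.
At the floor P = 24, quantity demanded = (31 − 24)/1 = 7.
Sellers' marginal cost at Q' = 7: 14.8 + 0.004·7 = 14.828.
ΔQ = 16.1355 − 7 = 9.1355; wedge = 24 − 14.828 = 9.172.
Welfare loss = ½ × 9.1355 × 9.172 = €41.90 thousand.

€41.90 thousand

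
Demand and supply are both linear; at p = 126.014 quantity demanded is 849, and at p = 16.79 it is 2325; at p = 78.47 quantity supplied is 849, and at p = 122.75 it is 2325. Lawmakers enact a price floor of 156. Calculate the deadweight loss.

38671.47

Demand slope = (16.79 − 126.014)/(2325 − 849) = −0.074, so p = 188.84 − 0.074q.
Supply slope = (122.75 − 78.47)/(2325 − 849) = 0.03, so p = 53 + 0.03q.
Competitive equilibrium: 188.84 − 0.074q = 53 + 0.03q → q* = 1306.1538, p* = 92.1846.
At the floor p = 156, quantity demanded = (188.84 − 156)/0.074 = 443.7838.
Sellers' marginal cost at q' = 443.7838: 53 + 0.03·443.7838 = 66.3135.
Δq = 1306.1538 − 443.7838 = 862.37; wedge = 156 − 66.3135 = 89.6865.
Deadweight loss = ½ × 862.37 × 89.6865 = 38671.47.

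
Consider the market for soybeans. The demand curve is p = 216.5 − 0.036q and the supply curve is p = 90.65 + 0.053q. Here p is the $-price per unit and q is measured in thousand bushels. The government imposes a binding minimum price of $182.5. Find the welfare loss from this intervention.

Competitive equilibrium: 216.5 − 0.036q = 90.65 + 0.053q → q* = 1414.044944, p* = 165.594382.
At the floor p = 182.5, quantity demanded = (216.5 − 182.5)/0.036 = 944.444444.
Sellers' marginal cost at q' = 944.444444: 90.65 + 0.053·944.444444 = 140.705556.
Δq = 1414.044944 − 944.444444 = 469.6005; wedge = 182.5 − 140.705556 = 41.794444.
DWL = ½ × 469.6005 × 41.794444 = $9813.35 thousand.

$9813.35 thousand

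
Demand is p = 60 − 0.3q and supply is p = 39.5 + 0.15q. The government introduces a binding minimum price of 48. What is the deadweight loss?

Competitive equilibrium: 60 − 0.3q = 39.5 + 0.15q → q* = 45.5556, p* = 46.3333.
At the floor p = 48, quantity demanded = (60 − 48)/0.3 = 40.
Sellers' marginal cost at q' = 40: 39.5 + 0.15·40 = 45.5.
Δq = 45.5556 − 40 = 5.5556; wedge = 48 − 45.5 = 2.5.
Deadweight loss = ½ × 5.5556 × 2.5 = 6.94.

6.94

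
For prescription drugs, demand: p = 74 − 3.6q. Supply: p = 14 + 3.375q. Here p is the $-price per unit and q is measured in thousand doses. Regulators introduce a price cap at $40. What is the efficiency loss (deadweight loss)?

$2.82 thousand

Competitive equilibrium: 74 − 3.6q = 14 + 3.375q → q* = 8.6022, p* = 43.0323.
At the ceiling p = 40, quantity supplied = (40 − 14)/3.375 = 7.7037.
Willingness to pay at q' = 7.7037: 74 − 3.6·7.7037 = 46.2667.
Δq = 8.6022 − 7.7037 = 0.8985; wedge = 46.2667 − 40 = 6.2667.
DWL = ½ × 0.8985 × 6.2667 = $2.82 thousand.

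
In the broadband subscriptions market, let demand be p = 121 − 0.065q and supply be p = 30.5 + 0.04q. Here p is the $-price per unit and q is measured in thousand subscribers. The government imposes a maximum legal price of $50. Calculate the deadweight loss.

$7359.39 thousand

Competitive equilibrium: 121 − 0.065q = 30.5 + 0.04q → q* = 861.9048, p* = 64.9762.
At the ceiling p = 50, quantity supplied = (50 − 30.5)/0.04 = 487.5.
Willingness to pay at q' = 487.5: 121 − 0.065·487.5 = 89.3125.
Δq = 861.9048 − 487.5 = 374.4048; wedge = 89.3125 − 50 = 39.3125.
Deadweight loss = ½ × 374.4048 × 39.3125 = $7359.39 thousand.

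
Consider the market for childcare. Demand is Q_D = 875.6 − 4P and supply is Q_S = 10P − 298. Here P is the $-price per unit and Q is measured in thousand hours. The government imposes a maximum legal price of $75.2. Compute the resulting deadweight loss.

$1302.91 thousand

In inverse form: demand P = 218.9 − 0.25Q, supply P = 29.8 + 0.1Q.
Competitive equilibrium: 218.9 − 0.25Q = 29.8 + 0.1Q → Q* = 540.2857, P* = 83.8286.
At the ceiling P = 75.2, quantity supplied = (75.2 − 29.8)/0.1 = 454.
Willingness to pay at Q' = 454: 218.9 − 0.25·454 = 105.4.
ΔQ = 540.2857 − 454 = 86.2857; wedge = 105.4 − 75.2 = 30.2.
Welfare loss = ½ × 86.2857 × 30.2 = $1302.91 thousand.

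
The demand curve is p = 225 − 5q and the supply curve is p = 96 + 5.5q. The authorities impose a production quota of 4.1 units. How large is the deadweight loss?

Competitive equilibrium: 225 − 5q = 96 + 5.5q → q* = 12.2857, p* = 163.5714.
At q = 4.1: demand price = 225 − 5·4.1 = 204.5; supply price = 96 + 5.5·4.1 = 118.55.
Δq = 12.2857 − 4.1 = 8.1857; wedge = 204.5 − 118.55 = 85.95.
The triangle = ½ × 8.1857 × 85.95 = 351.78.

351.78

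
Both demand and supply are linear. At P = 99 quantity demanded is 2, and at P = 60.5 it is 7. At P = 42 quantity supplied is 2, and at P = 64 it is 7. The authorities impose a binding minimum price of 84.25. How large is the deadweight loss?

Demand slope = (60.5 − 99)/(7 − 2) = −7.7, so P = 114.4 − 7.7Q.
Supply slope = (64 − 42)/(7 − 2) = 4.4, so P = 33.2 + 4.4Q.
Competitive equilibrium: 114.4 − 7.7Q = 33.2 + 4.4Q → Q* = 6.7107, P* = 62.7273.
At the floor P = 84.25, quantity demanded = (114.4 − 84.25)/7.7 = 3.9156.
Sellers' marginal cost at Q' = 3.9156: 33.2 + 4.4·3.9156 = 50.4286.
ΔQ = 6.7107 − 3.9156 = 2.7951; wedge = 84.25 − 50.4286 = 33.8214.
Deadweight loss = ½ × 2.7951 × 33.8214 = 47.27.

47.27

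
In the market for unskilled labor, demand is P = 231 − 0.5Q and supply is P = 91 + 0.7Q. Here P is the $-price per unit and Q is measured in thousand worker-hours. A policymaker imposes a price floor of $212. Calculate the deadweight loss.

$3713.07 thousand

Competitive equilibrium: 231 − 0.5Q = 91 + 0.7Q → Q* = 116.6667, P* = 172.6667.
At the floor P = 212, quantity demanded = (231 − 212)/0.5 = 38.
Sellers' marginal cost at Q' = 38: 91 + 0.7·38 = 117.6.
ΔQ = 116.6667 − 38 = 78.6667; wedge = 212 − 117.6 = 94.4.
Welfare loss = ½ × 78.6667 × 94.4 = $3713.07 thousand.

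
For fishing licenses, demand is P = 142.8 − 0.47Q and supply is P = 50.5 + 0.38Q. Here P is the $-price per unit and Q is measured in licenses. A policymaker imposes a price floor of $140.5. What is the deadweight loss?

$4569.84

Competitive equilibrium: 142.8 − 0.47Q = 50.5 + 0.38Q → Q* = 108.5882, P* = 91.7635.
At the floor P = 140.5, quantity demanded = (142.8 − 140.5)/0.47 = 4.8936.
Sellers' marginal cost at Q' = 4.8936: 50.5 + 0.38·4.8936 = 52.3596.
ΔQ = 108.5882 − 4.8936 = 103.6946; wedge = 140.5 − 52.3596 = 88.1404.
The triangle = ½ × 103.6946 × 88.1404 = $4569.84.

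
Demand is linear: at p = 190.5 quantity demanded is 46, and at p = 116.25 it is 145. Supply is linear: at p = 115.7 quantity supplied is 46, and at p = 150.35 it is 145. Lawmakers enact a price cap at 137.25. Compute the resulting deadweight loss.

22.73

Demand slope = (116.25 − 190.5)/(145 − 46) = −0.75, so p = 225 − 0.75q.
Supply slope = (150.35 − 115.7)/(145 − 46) = 0.35, so p = 99.6 + 0.35q.
Competitive equilibrium: 225 − 0.75q = 99.6 + 0.35q → q* = 114, p* = 139.5.
At the ceiling p = 137.25, quantity supplied = (137.25 − 99.6)/0.35 = 107.5714.
Willingness to pay at q' = 107.5714: 225 − 0.75·107.5714 = 144.3215.
Δq = 114 − 107.5714 = 6.4286; wedge = 144.3215 − 137.25 = 7.0715.
DWL = ½ × 6.4286 × 7.0715 = 22.73.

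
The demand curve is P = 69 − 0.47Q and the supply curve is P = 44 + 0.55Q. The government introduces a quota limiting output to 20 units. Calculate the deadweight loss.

10.37

Competitive equilibrium: 69 − 0.47Q = 44 + 0.55Q → Q* = 24.5098, P* = 57.4804.
At Q = 20: demand price = 69 − 0.47·20 = 59.6; supply price = 44 + 0.55·20 = 55.
ΔQ = 24.5098 − 20 = 4.5098; wedge = 59.6 − 55 = 4.6.
Deadweight loss = ½ × 4.5098 × 4.6 = 10.37.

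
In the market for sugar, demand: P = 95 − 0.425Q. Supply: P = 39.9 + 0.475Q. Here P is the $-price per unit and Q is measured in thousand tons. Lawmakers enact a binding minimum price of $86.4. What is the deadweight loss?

$755.97 thousand

Competitive equilibrium: 95 − 0.425Q = 39.9 + 0.475Q → Q* = 61.2222, P* = 68.9806.
At the floor P = 86.4, quantity demanded = (95 − 86.4)/0.425 = 20.2353.
Sellers' marginal cost at Q' = 20.2353: 39.9 + 0.475·20.2353 = 49.5118.
ΔQ = 61.2222 − 20.2353 = 40.9869; wedge = 86.4 − 49.5118 = 36.8882.
The triangle = ½ × 40.9869 × 36.8882 = $755.97 thousand.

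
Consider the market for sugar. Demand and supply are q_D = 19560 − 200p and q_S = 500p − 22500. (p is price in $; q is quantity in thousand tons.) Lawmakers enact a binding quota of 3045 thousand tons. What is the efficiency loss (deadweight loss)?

$70807.52 thousand

In inverse form: demand p = 97.8 − 0.005q, supply p = 45 + 0.002q.
Competitive equilibrium: 97.8 − 0.005q = 45 + 0.002q → q* = 7542.8571, p* = 60.0857.
At q = 3045: demand price = 97.8 − 0.005·3045 = 82.575; supply price = 45 + 0.002·3045 = 51.09.
Δq = 7542.8571 − 3045 = 4497.8571; wedge = 82.575 − 51.09 = 31.485.
DWL = ½ × 4497.8571 × 31.485 = $70807.52 thousand.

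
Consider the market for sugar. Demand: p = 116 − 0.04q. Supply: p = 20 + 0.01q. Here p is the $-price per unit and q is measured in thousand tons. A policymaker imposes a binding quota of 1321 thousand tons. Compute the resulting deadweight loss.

$8970.025 thousand

Competitive equilibrium: 116 − 0.04q = 20 + 0.01q → q* = 1920, p* = 39.2.
At q = 1321: demand price = 116 − 0.04·1321 = 63.16; supply price = 20 + 0.01·1321 = 33.21.
Δq = 1920 − 1321 = 599; wedge = 63.16 − 33.21 = 29.95.
Welfare loss = ½ × 599 × 29.95 = $8970.025 thousand.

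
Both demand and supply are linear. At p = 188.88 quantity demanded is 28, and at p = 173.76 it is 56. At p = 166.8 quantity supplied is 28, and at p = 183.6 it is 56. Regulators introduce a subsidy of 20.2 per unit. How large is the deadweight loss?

178.96

Demand slope = (173.76 − 188.88)/(56 − 28) = −0.54, so p = 204 − 0.54q.
Supply slope = (183.6 − 166.8)/(56 − 28) = 0.6, so p = 150 + 0.6q.
Competitive equilibrium: 204 − 0.54q = 150 + 0.6q → q* = 47.3684, p* = 178.4211.
The subsidy lowers effective supply by 20.2: p = 129.8 + 0.6q.
New quantity: 204 − 0.54q = 129.8 + 0.6q → q' = 65.0877.
Overproduction Δq = 65.0877 − 47.3684 = 17.7193; wedge = subsidy = 20.2.
DWL = ½ × 17.7193 × 20.2 = 178.96.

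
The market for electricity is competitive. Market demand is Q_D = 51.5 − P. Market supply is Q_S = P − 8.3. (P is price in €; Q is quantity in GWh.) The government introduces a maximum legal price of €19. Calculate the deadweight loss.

€118.81

In inverse form: demand P = 51.5 − Q, supply P = 8.3 + Q.
Competitive equilibrium: 51.5 − Q = 8.3 + Q → Q* = 21.6, P* = 29.9.
At the ceiling P = 19, quantity supplied = (19 − 8.3)/1 = 10.7.
Willingness to pay at Q' = 10.7: 51.5 − 1·10.7 = 40.8.
ΔQ = 21.6 − 10.7 = 10.9; wedge = 40.8 − 19 = 21.8.
Welfare loss = ½ × 10.9 × 21.8 = €118.81.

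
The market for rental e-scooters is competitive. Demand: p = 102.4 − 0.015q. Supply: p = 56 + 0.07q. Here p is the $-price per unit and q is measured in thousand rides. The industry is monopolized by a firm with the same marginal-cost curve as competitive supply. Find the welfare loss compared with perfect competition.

Competitive equilibrium: 102.4 − 0.015q = 56 + 0.07q → q* = 545.8824, p* = 94.2118.
Marginal revenue: MR = 102.4 − 0.03q. Set MR = MC: 102.4 − 0.03q = 56 + 0.07q → q_m = 464.
Price p_m = 102.4 − 0.015·464 = 95.44; MC(q_m) = 56 + 0.07·464 = 88.48.
Competitive q* = 545.8824, so Δq = 81.8824; wedge = 95.44 − 88.48 = 6.96.
The triangle = ½ × 81.8824 × 6.96 = $284.95 thousand.

$284.95 thousand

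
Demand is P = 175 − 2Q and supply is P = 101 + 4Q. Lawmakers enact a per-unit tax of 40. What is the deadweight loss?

Competitive equilibrium: 175 − 2Q = 101 + 4Q → Q* = 12.3333, P* = 150.3333.
With the tax, the buyer price exceeds the seller price by 40: (175 − 2Q) − (101 + 4Q) = 40 → Q' = 5.6667.
ΔQ = 12.3333 − 5.6667 = 6.6666; the wedge equals the tax, 40.
Welfare loss = ½ × 6.6666 × 40 = 133.33.

133.33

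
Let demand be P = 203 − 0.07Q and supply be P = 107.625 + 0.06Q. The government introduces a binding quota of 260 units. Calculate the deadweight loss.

14582.62

Competitive equilibrium: 203 − 0.07Q = 107.625 + 0.06Q → Q* = 733.6538, P* = 151.6442.
At Q = 260: demand price = 203 − 0.07·260 = 184.8; supply price = 107.625 + 0.06·260 = 123.225.
ΔQ = 733.6538 − 260 = 473.6538; wedge = 184.8 − 123.225 = 61.575.
Welfare loss = ½ × 473.6538 × 61.575 = 14582.62.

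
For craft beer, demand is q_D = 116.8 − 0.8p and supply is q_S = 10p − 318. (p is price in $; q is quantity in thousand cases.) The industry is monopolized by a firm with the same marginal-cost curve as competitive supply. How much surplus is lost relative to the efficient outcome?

In inverse form: demand p = 146 − 1.25q, supply p = 31.8 + 0.1q.
Competitive equilibrium: 146 − 1.25q = 31.8 + 0.1q → q* = 84.5926, p* = 40.2593.
Marginal revenue: MR = 146 − 2.5q. Set MR = MC: 146 − 2.5q = 31.8 + 0.1q → q_m = 43.9231.
Price p_m = 146 − 1.25·43.9231 = 91.0961; MC(q_m) = 31.8 + 0.1·43.9231 = 36.1923.
Competitive q* = 84.5926, so Δq = 40.6695; wedge = 91.0961 − 36.1923 = 54.9038.
The triangle = ½ × 40.6695 × 54.9038 = $1116.46 thousand.

$1116.46 thousand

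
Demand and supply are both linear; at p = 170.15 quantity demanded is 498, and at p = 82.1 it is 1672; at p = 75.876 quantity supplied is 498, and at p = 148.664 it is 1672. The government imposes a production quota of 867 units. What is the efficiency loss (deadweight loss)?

6976.37

Demand slope = (82.1 − 170.15)/(1672 − 498) = −0.075, so p = 207.5 − 0.075q.
Supply slope = (148.664 − 75.876)/(1672 − 498) = 0.062, so p = 45 + 0.062q.
Competitive equilibrium: 207.5 − 0.075q = 45 + 0.062q → q* = 1186.1314, p* = 118.5401.
At q = 867: demand price = 207.5 − 0.075·867 = 142.475; supply price = 45 + 0.062·867 = 98.754.
Δq = 1186.1314 − 867 = 319.1314; wedge = 142.475 − 98.754 = 43.721.
DWL = ½ × 319.1314 × 43.721 = 6976.37.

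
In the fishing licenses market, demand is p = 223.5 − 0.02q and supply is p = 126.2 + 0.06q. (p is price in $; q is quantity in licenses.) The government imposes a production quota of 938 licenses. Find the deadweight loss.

Competitive equilibrium: 223.5 − 0.02q = 126.2 + 0.06q → q* = 1216.25, p* = 199.175.
At q = 938: demand price = 223.5 − 0.02·938 = 204.74; supply price = 126.2 + 0.06·938 = 182.48.
Δq = 1216.25 − 938 = 278.25; wedge = 204.74 − 182.48 = 22.26.
Welfare loss = ½ × 278.25 × 22.26 = $3096.92.

$3096.92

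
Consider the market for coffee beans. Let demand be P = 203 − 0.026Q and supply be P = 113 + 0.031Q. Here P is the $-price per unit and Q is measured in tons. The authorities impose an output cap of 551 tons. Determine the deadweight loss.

Competitive equilibrium: 203 − 0.026Q = 113 + 0.031Q → Q* = 1578.9474, P* = 161.9474.
At Q = 551: demand price = 203 − 0.026·551 = 188.674; supply price = 113 + 0.031·551 = 130.081.
ΔQ = 1578.9474 − 551 = 1027.9474; wedge = 188.674 − 130.081 = 58.593.
DWL = ½ × 1027.9474 × 58.593 = $30115.26.

$30115.26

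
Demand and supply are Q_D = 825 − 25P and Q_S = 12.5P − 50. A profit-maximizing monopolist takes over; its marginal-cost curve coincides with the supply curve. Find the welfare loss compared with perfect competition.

In inverse form: demand P = 33 − 0.04Q, supply P = 4 + 0.08Q.
Competitive equilibrium: 33 − 0.04Q = 4 + 0.08Q → Q* = 241.6667, P* = 23.3333.
Marginal revenue: MR = 33 − 0.08Q. Set MR = MC: 33 − 0.08Q = 4 + 0.08Q → Q_m = 181.25.
Price P_m = 33 − 0.04·181.25 = 25.75; MC(Q_m) = 4 + 0.08·181.25 = 18.5.
Competitive Q* = 241.6667, so ΔQ = 60.4167; wedge = 25.75 − 18.5 = 7.25.
Welfare loss = ½ × 60.4167 × 7.25 = 219.01.

219.01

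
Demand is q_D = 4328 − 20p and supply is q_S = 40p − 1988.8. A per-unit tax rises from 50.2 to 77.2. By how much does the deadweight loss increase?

In inverse form: demand p = 216.4 − 0.05q, supply p = 49.72 + 0.025q.
Competitive equilibrium: 216.4 − 0.05q = 49.72 + 0.025q → q* = 2222.4, p* = 105.28.
For a per-unit tax t: Δq = t/0.075, so DWL = ½·t·(t/0.075) = t²/0.15.
At t = 50.2: DWL = 16800.267. At t = 77.2: DWL = 39732.267.
Increase = 39732.267 − 16800.267 = 22932.

22932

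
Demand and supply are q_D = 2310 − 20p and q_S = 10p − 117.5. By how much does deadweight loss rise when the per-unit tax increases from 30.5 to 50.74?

5480.992

In inverse form: demand p = 115.5 − 0.05q, supply p = 11.75 + 0.1q.
Competitive equilibrium: 115.5 − 0.05q = 11.75 + 0.1q → q* = 691.6667, p* = 80.9167.
For a per-unit tax t: Δq = t/0.15, so DWL = ½·t·(t/0.15) = t²/0.3.
At t = 30.5: DWL = 3100.833. At t = 50.74: DWL = 8581.825.
Increase = 8581.825 − 3100.833 = 5480.992.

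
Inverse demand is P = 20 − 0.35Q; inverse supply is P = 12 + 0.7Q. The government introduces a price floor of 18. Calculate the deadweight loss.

Competitive equilibrium: 20 − 0.35Q = 12 + 0.7Q → Q* = 7.619, P* = 17.3333.
At the floor P = 18, quantity demanded = (20 − 18)/0.35 = 5.7143.
Sellers' marginal cost at Q' = 5.7143: 12 + 0.7·5.7143 = 16.
ΔQ = 7.619 − 5.7143 = 1.9047; wedge = 18 − 16 = 2.
Deadweight loss = ½ × 1.9047 × 2 = 1.90.

1.90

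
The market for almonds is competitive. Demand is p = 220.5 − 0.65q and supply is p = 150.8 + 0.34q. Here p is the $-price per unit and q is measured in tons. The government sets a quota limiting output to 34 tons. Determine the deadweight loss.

$656

Competitive equilibrium: 220.5 − 0.65q = 150.8 + 0.34q → q* = 70.404, p* = 174.7374.
At q = 34: demand price = 220.5 − 0.65·34 = 198.4; supply price = 150.8 + 0.34·34 = 162.36.
Δq = 70.404 − 34 = 36.404; wedge = 198.4 − 162.36 = 36.04.
Welfare loss = ½ × 36.404 × 36.04 = $656.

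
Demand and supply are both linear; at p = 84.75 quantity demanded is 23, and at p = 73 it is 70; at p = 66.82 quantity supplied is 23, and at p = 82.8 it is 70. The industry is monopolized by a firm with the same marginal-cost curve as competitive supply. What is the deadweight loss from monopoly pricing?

Demand slope = (73 − 84.75)/(70 − 23) = −0.25, so p = 90.5 − 0.25q.
Supply slope = (82.8 − 66.82)/(70 − 23) = 0.34, so p = 59 + 0.34q.
Competitive equilibrium: 90.5 − 0.25q = 59 + 0.34q → q* = 53.3898, p* = 77.1525.
Marginal revenue: MR = 90.5 − 0.5q. Set MR = MC: 90.5 − 0.5q = 59 + 0.34q → q_m = 37.5.
Price p_m = 90.5 − 0.25·37.5 = 81.125; MC(q_m) = 59 + 0.34·37.5 = 71.75.
Competitive q* = 53.3898, so Δq = 15.8898; wedge = 81.125 − 71.75 = 9.375.
Welfare loss = ½ × 15.8898 × 9.375 = 74.48.

74.48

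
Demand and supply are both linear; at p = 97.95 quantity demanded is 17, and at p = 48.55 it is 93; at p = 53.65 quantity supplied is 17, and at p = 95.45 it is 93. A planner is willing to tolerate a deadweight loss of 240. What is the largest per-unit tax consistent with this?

Demand slope = (48.55 − 97.95)/(93 − 17) = −0.65, so p = 109 − 0.65q.
Supply slope = (95.45 − 53.65)/(93 − 17) = 0.55, so p = 44.3 + 0.55q.
Competitive equilibrium: 109 − 0.65q = 44.3 + 0.55q → q* = 53.9167, p* = 73.9542.
A tax t gives Δq = t/1.2 and wedge t, so DWL = t²/2.4.
t²/2.4 = 240 → t² = 576 → t = 24.

24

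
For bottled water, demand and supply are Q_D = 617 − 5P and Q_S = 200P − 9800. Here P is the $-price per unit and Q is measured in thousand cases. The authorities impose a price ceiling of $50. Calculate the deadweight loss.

In inverse form: demand P = 123.4 − 0.2Q, supply P = 49 + 0.005Q.
Competitive equilibrium: 123.4 − 0.2Q = 49 + 0.005Q → Q* = 362.9268, P* = 50.8146.
At the ceiling P = 50, quantity supplied = (50 − 49)/0.005 = 200.
Willingness to pay at Q' = 200: 123.4 − 0.2·200 = 83.4.
ΔQ = 362.9268 − 200 = 162.9268; wedge = 83.4 − 50 = 33.4.
The triangle = ½ × 162.9268 × 33.4 = $2720.88 thousand.

$2720.88 thousand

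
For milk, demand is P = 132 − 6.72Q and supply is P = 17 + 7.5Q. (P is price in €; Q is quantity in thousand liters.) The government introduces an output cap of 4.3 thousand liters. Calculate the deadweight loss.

€101.98 thousand

Competitive equilibrium: 132 − 6.72Q = 17 + 7.5Q → Q* = 8.0872, P* = 77.654.
At Q = 4.3: demand price = 132 − 6.72·4.3 = 103.104; supply price = 17 + 7.5·4.3 = 49.25.
ΔQ = 8.0872 − 4.3 = 3.7872; wedge = 103.104 − 49.25 = 53.854.
DWL = ½ × 3.7872 × 53.854 = €101.98 thousand.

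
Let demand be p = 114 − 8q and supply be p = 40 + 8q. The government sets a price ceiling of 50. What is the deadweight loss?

Competitive equilibrium: 114 − 8q = 40 + 8q → q* = 4.625, p* = 77.
At the ceiling p = 50, quantity supplied = (50 − 40)/8 = 1.25.
Willingness to pay at q' = 1.25: 114 − 8·1.25 = 104.
Δq = 4.625 − 1.25 = 3.375; wedge = 104 − 50 = 54.
The triangle = ½ × 3.375 × 54 = 91.125.

91.125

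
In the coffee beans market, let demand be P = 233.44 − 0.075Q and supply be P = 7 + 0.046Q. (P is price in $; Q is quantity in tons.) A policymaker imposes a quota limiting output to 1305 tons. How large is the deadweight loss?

$19409.28

Competitive equilibrium: 233.44 − 0.075Q = 7 + 0.046Q → Q* = 1871.405, P* = 93.0846.
At Q = 1305: demand price = 233.44 − 0.075·1305 = 135.565; supply price = 7 + 0.046·1305 = 67.03.
ΔQ = 1871.405 − 1305 = 566.405; wedge = 135.565 − 67.03 = 68.535.
The triangle = ½ × 566.405 × 68.535 = $19409.28.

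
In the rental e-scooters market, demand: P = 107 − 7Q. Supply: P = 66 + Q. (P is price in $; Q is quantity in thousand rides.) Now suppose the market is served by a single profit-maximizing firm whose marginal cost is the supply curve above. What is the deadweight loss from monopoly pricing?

$22.88 thousand

Competitive equilibrium: 107 − 7Q = 66 + Q → Q* = 5.125, P* = 71.125.
Marginal revenue: MR = 107 − 14Q. Set MR = MC: 107 − 14Q = 66 + Q → Q_m = 2.7333.
Price P_m = 107 − 7·2.7333 = 87.8669; MC(Q_m) = 66 + 1·2.7333 = 68.7333.
Competitive Q* = 5.125, so ΔQ = 2.3917; wedge = 87.8669 − 68.7333 = 19.1336.
Welfare loss = ½ × 2.3917 × 19.1336 = $22.88 thousand.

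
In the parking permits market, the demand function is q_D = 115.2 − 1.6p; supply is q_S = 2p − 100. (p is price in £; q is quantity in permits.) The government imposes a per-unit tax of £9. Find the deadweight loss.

£36

In inverse form: demand p = 72 − 0.625q, supply p = 50 + 0.5q.
Competitive equilibrium: 72 − 0.625q = 50 + 0.5q → q* = 19.5556, p* = 59.7778.
With the tax, the buyer price exceeds the seller price by 9: (72 − 0.625q) − (50 + 0.5q) = 9 → q' = 11.5556.
Δq = 19.5556 − 11.5556 = 8; the wedge equals the tax, 9.
The triangle = ½ × 8 × 9 = £36.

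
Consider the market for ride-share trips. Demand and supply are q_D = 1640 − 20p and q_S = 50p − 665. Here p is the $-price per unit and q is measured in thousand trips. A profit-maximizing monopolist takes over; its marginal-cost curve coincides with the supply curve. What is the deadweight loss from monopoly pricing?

In inverse form: demand p = 82 − 0.05q, supply p = 13.3 + 0.02q.
Competitive equilibrium: 82 − 0.05q = 13.3 + 0.02q → q* = 981.4286, p* = 32.9286.
Marginal revenue: MR = 82 − 0.1q. Set MR = MC: 82 − 0.1q = 13.3 + 0.02q → q_m = 572.5.
Price p_m = 82 − 0.05·572.5 = 53.375; MC(q_m) = 13.3 + 0.02·572.5 = 24.75.
Competitive q* = 981.4286, so Δq = 408.9286; wedge = 53.375 − 24.75 = 28.625.
The triangle = ½ × 408.9286 × 28.625 = $5852.79 thousand.

$5852.79 thousand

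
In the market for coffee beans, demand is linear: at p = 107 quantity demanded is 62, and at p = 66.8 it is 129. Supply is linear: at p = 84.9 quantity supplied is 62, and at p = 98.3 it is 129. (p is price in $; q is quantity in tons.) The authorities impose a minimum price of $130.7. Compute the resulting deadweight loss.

$1802.31

Demand slope = (66.8 − 107)/(129 − 62) = −0.6, so p = 144.2 − 0.6q.
Supply slope = (98.3 − 84.9)/(129 − 62) = 0.2, so p = 72.5 + 0.2q.
Competitive equilibrium: 144.2 − 0.6q = 72.5 + 0.2q → q* = 89.625, p* = 90.425.
At the floor p = 130.7, quantity demanded = (144.2 − 130.7)/0.6 = 22.5.
Sellers' marginal cost at q' = 22.5: 72.5 + 0.2·22.5 = 77.
Δq = 89.625 − 22.5 = 67.125; wedge = 130.7 − 77 = 53.7.
The triangle = ½ × 67.125 × 53.7 = $1802.31.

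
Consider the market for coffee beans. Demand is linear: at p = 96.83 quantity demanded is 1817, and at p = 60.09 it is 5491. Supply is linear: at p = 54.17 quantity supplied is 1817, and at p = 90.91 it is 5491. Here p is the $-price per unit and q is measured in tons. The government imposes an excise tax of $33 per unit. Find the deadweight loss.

Demand slope = (60.09 − 96.83)/(5491 − 1817) = −0.01, so p = 115 − 0.01q.
Supply slope = (90.91 − 54.17)/(5491 − 1817) = 0.01, so p = 36 + 0.01q.
Competitive equilibrium: 115 − 0.01q = 36 + 0.01q → q* = 3950, p* = 75.5.
With the tax, the buyer price exceeds the seller price by 33: (115 − 0.01q) − (36 + 0.01q) = 33 → q' = 2300.
Δq = 3950 − 2300 = 1650; the wedge equals the tax, 33.
The triangle = ½ × 1650 × 33 = $27225.

$27225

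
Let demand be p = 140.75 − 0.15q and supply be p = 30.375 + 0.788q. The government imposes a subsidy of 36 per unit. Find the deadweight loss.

690.83

Competitive equilibrium: 140.75 − 0.15q = 30.375 + 0.788q → q* = 117.6706, p* = 123.0994.
The subsidy lowers effective supply by 36: p = 0.788q − 5.625.
New quantity: 140.75 − 0.15q = 0.788q − 5.625 → q' = 156.0501.
Overproduction Δq = 156.0501 − 117.6706 = 38.3795; wedge = subsidy = 36.
Deadweight loss = ½ × 38.3795 × 36 = 690.83.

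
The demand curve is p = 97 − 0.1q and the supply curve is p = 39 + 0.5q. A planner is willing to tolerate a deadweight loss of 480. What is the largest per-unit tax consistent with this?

Competitive equilibrium: 97 − 0.1q = 39 + 0.5q → q* = 96.6667, p* = 87.3333.
A tax t gives Δq = t/0.6 and wedge t, so DWL = t²/1.2.
t²/1.2 = 480 → t² = 576 → t = 24.

24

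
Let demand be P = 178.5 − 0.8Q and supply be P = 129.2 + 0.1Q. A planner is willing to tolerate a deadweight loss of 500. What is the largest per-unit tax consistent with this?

Competitive equilibrium: 178.5 − 0.8Q = 129.2 + 0.1Q → Q* = 54.7778, P* = 134.6778.
A tax t gives ΔQ = t/0.9 and wedge t, so DWL = t²/1.8.
t²/1.8 = 500 → t² = 900 → t = 30.

30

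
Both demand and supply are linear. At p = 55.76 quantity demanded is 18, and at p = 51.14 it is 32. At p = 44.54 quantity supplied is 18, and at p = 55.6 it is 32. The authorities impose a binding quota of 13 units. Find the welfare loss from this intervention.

126.30

Demand slope = (51.14 − 55.76)/(32 − 18) = −0.33, so p = 61.7 − 0.33q.
Supply slope = (55.6 − 44.54)/(32 − 18) = 0.79, so p = 30.32 + 0.79q.
Competitive equilibrium: 61.7 − 0.33q = 30.32 + 0.79q → q* = 28.0179, p* = 52.4541.
At q = 13: demand price = 61.7 − 0.33·13 = 57.41; supply price = 30.32 + 0.79·13 = 40.59.
Δq = 28.0179 − 13 = 15.0179; wedge = 57.41 − 40.59 = 16.82.
Welfare loss = ½ × 15.0179 × 16.82 = 126.30.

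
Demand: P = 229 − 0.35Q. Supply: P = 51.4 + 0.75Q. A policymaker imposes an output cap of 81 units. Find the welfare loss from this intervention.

Competitive equilibrium: 229 − 0.35Q = 51.4 + 0.75Q → Q* = 161.4545, P* = 172.4909.
At Q = 81: demand price = 229 − 0.35·81 = 200.65; supply price = 51.4 + 0.75·81 = 112.15.
ΔQ = 161.4545 − 81 = 80.4545; wedge = 200.65 − 112.15 = 88.5.
Welfare loss = ½ × 80.4545 × 88.5 = 3560.11.

3560.11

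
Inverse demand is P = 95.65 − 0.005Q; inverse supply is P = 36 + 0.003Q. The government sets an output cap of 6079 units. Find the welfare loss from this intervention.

7587.27

Competitive equilibrium: 95.65 − 0.005Q = 36 + 0.003Q → Q* = 7456.25, P* = 58.3688.
At Q = 6079: demand price = 95.65 − 0.005·6079 = 65.255; supply price = 36 + 0.003·6079 = 54.237.
ΔQ = 7456.25 − 6079 = 1377.25; wedge = 65.255 − 54.237 = 11.018.
DWL = ½ × 1377.25 × 11.018 = 7587.27.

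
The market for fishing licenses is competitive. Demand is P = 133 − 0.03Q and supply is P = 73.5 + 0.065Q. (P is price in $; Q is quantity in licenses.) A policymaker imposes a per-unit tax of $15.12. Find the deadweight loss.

Competitive equilibrium: 133 − 0.03Q = 73.5 + 0.065Q → Q* = 626.3158, P* = 114.2105.
With the tax, the buyer price exceeds the seller price by 15.12: (133 − 0.03Q) − (73.5 + 0.065Q) = 15.12 → Q' = 467.1579.
ΔQ = 626.3158 − 467.1579 = 159.1579; the wedge equals the tax, 15.12.
DWL = ½ × 159.1579 × 15.12 = $1203.23.

$1203.23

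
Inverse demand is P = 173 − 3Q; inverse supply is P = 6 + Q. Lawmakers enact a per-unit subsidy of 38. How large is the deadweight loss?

180.50

Competitive equilibrium: 173 − 3Q = 6 + Q → Q* = 41.75, P* = 47.75.
The subsidy lowers effective supply by 38: P = Q − 32.
New quantity: 173 − 3Q = Q − 32 → Q' = 51.25.
Overproduction ΔQ = 51.25 − 41.75 = 9.5; wedge = subsidy = 38.
Deadweight loss = ½ × 9.5 × 38 = 180.50.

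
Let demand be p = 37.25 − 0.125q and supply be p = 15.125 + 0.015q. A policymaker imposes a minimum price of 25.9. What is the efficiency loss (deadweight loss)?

316.44

Competitive equilibrium: 37.25 − 0.125q = 15.125 + 0.015q → q* = 158.0357, p* = 17.4955.
At the floor p = 25.9, quantity demanded = (37.25 − 25.9)/0.125 = 90.8.
Sellers' marginal cost at q' = 90.8: 15.125 + 0.015·90.8 = 16.487.
Δq = 158.0357 − 90.8 = 67.2357; wedge = 25.9 − 16.487 = 9.413.
Welfare loss = ½ × 67.2357 × 9.413 = 316.44.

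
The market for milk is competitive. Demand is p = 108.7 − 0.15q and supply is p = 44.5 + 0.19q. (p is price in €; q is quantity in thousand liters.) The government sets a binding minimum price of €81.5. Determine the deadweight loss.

€9.54 thousand

Competitive equilibrium: 108.7 − 0.15q = 44.5 + 0.19q → q* = 188.8235, p* = 80.3765.
At the floor p = 81.5, quantity demanded = (108.7 − 81.5)/0.15 = 181.3333.
Sellers' marginal cost at q' = 181.3333: 44.5 + 0.19·181.3333 = 78.9533.
Δq = 188.8235 − 181.3333 = 7.4902; wedge = 81.5 − 78.9533 = 2.5467.
DWL = ½ × 7.4902 × 2.5467 = €9.54 thousand.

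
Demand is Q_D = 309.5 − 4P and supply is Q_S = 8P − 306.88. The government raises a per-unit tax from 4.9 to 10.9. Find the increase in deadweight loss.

126.40

In inverse form: demand P = 77.375 − 0.25Q, supply P = 38.36 + 0.125Q.
Competitive equilibrium: 77.375 − 0.25Q = 38.36 + 0.125Q → Q* = 104.04, P* = 51.365.
For a per-unit tax t: ΔQ = t/0.375, so DWL = ½·t·(t/0.375) = t²/0.75.
At t = 4.9: DWL = 32.013. At t = 10.9: DWL = 158.413.
Increase = 158.413 − 32.013 = 126.40.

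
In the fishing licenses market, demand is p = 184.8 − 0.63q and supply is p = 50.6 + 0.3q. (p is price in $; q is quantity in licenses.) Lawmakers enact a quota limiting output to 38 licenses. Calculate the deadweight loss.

$5254.46

Competitive equilibrium: 184.8 − 0.63q = 50.6 + 0.3q → q* = 144.3011, p* = 93.8903.
At q = 38: demand price = 184.8 − 0.63·38 = 160.86; supply price = 50.6 + 0.3·38 = 62.
Δq = 144.3011 − 38 = 106.3011; wedge = 160.86 − 62 = 98.86.
DWL = ½ × 106.3011 × 98.86 = $5254.46.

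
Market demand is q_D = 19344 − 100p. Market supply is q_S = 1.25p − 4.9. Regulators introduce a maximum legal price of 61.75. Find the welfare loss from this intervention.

10587.89

In inverse form: demand p = 193.44 − 0.01q, supply p = 3.92 + 0.8q.
Competitive equilibrium: 193.44 − 0.01q = 3.92 + 0.8q → q* = 233.9753, p* = 191.1002.
At the ceiling p = 61.75, quantity supplied = (61.75 − 3.92)/0.8 = 72.2875.
Willingness to pay at q' = 72.2875: 193.44 − 0.01·72.2875 = 192.7171.
Δq = 233.9753 − 72.2875 = 161.6878; wedge = 192.7171 − 61.75 = 130.9671.
The triangle = ½ × 161.6878 × 130.9671 = 10587.89.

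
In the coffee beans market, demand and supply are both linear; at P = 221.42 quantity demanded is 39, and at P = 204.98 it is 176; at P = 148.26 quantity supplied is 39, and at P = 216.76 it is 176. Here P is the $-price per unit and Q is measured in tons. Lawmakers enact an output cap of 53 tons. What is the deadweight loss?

Demand slope = (204.98 − 221.42)/(176 − 39) = −0.12, so P = 226.1 − 0.12Q.
Supply slope = (216.76 − 148.26)/(176 − 39) = 0.5, so P = 128.76 + 0.5Q.
Competitive equilibrium: 226.1 − 0.12Q = 128.76 + 0.5Q → Q* = 157, P* = 207.26.
At Q = 53: demand price = 226.1 − 0.12·53 = 219.74; supply price = 128.76 + 0.5·53 = 155.26.
ΔQ = 157 − 53 = 104; wedge = 219.74 − 155.26 = 64.48.
DWL = ½ × 104 × 64.48 = $3352.96.

$3352.96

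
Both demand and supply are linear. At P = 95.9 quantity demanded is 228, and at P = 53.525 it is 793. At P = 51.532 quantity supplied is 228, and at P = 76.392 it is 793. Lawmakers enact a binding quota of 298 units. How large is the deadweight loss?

Demand slope = (53.525 − 95.9)/(793 − 228) = −0.075, so P = 113 − 0.075Q.
Supply slope = (76.392 − 51.532)/(793 − 228) = 0.044, so P = 41.5 + 0.044Q.
Competitive equilibrium: 113 − 0.075Q = 41.5 + 0.044Q → Q* = 600.8403, P* = 67.937.
At Q = 298: demand price = 113 − 0.075·298 = 90.65; supply price = 41.5 + 0.044·298 = 54.612.
ΔQ = 600.8403 − 298 = 302.8403; wedge = 90.65 − 54.612 = 36.038.
DWL = ½ × 302.8403 × 36.038 = 5456.88.

5456.88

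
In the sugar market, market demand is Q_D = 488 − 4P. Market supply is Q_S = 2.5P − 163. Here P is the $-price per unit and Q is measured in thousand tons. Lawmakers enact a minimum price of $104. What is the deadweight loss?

$76.92 thousand

In inverse form: demand P = 122 − 0.25Q, supply P = 65.2 + 0.4Q.
Competitive equilibrium: 122 − 0.25Q = 65.2 + 0.4Q → Q* = 87.3846, P* = 100.1538.
At the floor P = 104, quantity demanded = (122 − 104)/0.25 = 72.
Sellers' marginal cost at Q' = 72: 65.2 + 0.4·72 = 94.
ΔQ = 87.3846 − 72 = 15.3846; wedge = 104 − 94 = 10.
Deadweight loss = ½ × 15.3846 × 10 = $76.92 thousand.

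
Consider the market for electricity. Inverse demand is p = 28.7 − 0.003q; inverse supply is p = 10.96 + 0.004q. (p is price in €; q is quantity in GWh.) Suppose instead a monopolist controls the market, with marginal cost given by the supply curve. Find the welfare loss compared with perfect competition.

Competitive equilibrium: 28.7 − 0.003q = 10.96 + 0.004q → q* = 2534.2857, p* = 21.0971.
Marginal revenue: MR = 28.7 − 0.006q. Set MR = MC: 28.7 − 0.006q = 10.96 + 0.004q → q_m = 1774.
Price p_m = 28.7 − 0.003·1774 = 23.378; MC(q_m) = 10.96 + 0.004·1774 = 18.056.
Competitive q* = 2534.2857, so Δq = 760.2857; wedge = 23.378 − 18.056 = 5.322.
The triangle = ½ × 760.2857 × 5.322 = €2023.12.

€2023.12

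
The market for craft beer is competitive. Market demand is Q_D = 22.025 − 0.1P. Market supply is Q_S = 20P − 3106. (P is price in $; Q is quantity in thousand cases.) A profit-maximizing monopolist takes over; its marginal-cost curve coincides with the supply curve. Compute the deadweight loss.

$52.21 thousand

In inverse form: demand P = 220.25 − 10Q, supply P = 155.3 + 0.05Q.
Competitive equilibrium: 220.25 − 10Q = 155.3 + 0.05Q → Q* = 6.4627, P* = 155.6231.
Marginal revenue: MR = 220.25 − 20Q. Set MR = MC: 220.25 − 20Q = 155.3 + 0.05Q → Q_m = 3.2394.
Price P_m = 220.25 − 10·3.2394 = 187.856; MC(Q_m) = 155.3 + 0.05·3.2394 = 155.462.
Competitive Q* = 6.4627, so ΔQ = 3.2233; wedge = 187.856 − 155.462 = 32.394.
DWL = ½ × 3.2233 × 32.394 = $52.21 thousand.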